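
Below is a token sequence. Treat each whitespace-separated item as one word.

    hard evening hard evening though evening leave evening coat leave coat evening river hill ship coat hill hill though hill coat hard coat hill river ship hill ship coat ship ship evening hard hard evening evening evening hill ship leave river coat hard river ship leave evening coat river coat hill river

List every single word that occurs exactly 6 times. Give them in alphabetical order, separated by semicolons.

hard; river

Unigram counts meeting the condition (exactly 6 times):
  hard: 6
  river: 6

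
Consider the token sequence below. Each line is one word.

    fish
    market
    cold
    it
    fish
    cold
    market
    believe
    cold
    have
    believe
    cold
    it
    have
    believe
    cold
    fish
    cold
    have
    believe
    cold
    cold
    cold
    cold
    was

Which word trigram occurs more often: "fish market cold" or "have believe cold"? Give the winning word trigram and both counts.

"have believe cold" (3 vs 1)

"fish market cold": 1 occurrence
"have believe cold": 3 occurrences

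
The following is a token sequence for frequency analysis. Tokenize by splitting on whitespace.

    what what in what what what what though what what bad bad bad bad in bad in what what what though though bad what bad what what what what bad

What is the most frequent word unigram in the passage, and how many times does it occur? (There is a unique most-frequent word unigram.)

Unigram frequencies (highest first):
  what: 16
  bad: 8
  in: 3
  though: 3

"what", 16 times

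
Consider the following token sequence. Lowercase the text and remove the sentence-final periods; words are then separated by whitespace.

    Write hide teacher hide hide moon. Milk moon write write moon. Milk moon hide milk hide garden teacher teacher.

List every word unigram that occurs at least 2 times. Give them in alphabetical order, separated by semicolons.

hide; milk; moon; teacher; write

Unigram counts meeting the condition (at least 2 times):
  hide: 5
  milk: 3
  moon: 4
  teacher: 3
  write: 3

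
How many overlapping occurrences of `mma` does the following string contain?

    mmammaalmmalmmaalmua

4

Sliding a length-3 window over the 20 characters (18 positions):
  position 1–3: mma
  position 4–6: mma
  position 9–11: mma
  position 13–15: mma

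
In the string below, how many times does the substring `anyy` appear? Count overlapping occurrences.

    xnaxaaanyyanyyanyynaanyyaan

4

Sliding a length-4 window over the 27 characters (24 positions):
  position 7–10: anyy
  position 11–14: anyy
  position 15–18: anyy
  position 21–24: anyy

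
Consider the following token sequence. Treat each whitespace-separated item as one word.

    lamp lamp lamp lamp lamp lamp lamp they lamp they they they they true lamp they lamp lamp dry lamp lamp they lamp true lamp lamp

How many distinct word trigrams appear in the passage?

16

26 tokens → 24 trigram windows in total.
Repeated trigrams (each contributes count−1 duplicates):
  lamp lamp lamp: 5
  lamp they lamp: 3
  lamp lamp they: 2
  they they they: 2
8 duplicate windows → 24 − 8 = 16 distinct.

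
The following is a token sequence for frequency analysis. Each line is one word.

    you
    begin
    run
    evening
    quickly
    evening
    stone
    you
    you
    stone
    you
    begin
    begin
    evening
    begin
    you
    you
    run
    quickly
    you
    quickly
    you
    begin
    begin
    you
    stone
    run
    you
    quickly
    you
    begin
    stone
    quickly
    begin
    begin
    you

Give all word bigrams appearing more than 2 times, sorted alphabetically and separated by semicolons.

Bigram counts meeting the condition (more than 2 times):
  begin begin: 3
  begin you: 3
  quickly you: 3
  you begin: 4

begin begin; begin you; quickly you; you begin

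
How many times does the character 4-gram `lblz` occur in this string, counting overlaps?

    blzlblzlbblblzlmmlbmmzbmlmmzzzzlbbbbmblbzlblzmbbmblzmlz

3

Sliding a length-4 window over the 55 characters (52 positions):
  position 4–7: lblz
  position 11–14: lblz
  position 42–45: lblz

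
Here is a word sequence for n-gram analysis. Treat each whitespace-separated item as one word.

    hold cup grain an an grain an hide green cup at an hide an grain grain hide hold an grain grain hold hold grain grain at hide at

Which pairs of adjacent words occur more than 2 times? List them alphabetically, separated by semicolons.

Bigram counts meeting the condition (more than 2 times):
  an grain: 3
  grain grain: 3

an grain; grain grain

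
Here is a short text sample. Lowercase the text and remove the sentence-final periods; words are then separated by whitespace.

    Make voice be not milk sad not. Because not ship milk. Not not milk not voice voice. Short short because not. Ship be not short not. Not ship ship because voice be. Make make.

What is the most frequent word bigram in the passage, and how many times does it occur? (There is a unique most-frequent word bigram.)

Bigram frequencies (highest first):
  not ship: 3
  voice be: 2
  be not: 2
  not milk: 2
  because not: 2
  milk not: 2
  … (19 more, each ≤ 2)

"not ship", 3 times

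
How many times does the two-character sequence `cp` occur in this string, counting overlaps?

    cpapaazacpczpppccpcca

Sliding a length-2 window over the 21 characters (20 positions):
  position 1–2: cp
  position 9–10: cp
  position 17–18: cp

3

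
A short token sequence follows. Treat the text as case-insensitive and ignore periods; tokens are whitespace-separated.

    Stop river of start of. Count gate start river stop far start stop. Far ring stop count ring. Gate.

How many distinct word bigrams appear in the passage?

17

19 tokens → 18 bigram windows in total.
Repeated bigrams (each contributes count−1 duplicates):
  stop far: 2
1 duplicate windows → 18 − 1 = 17 distinct.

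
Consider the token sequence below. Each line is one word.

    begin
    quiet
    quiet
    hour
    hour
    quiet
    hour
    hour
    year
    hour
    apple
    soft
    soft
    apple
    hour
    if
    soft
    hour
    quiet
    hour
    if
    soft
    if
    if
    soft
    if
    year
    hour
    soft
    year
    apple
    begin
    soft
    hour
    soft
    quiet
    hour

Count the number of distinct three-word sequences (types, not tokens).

37 tokens → 35 trigram windows in total.
Repeated trigrams (each contributes count−1 duplicates):
  hour if soft: 2
  hour quiet hour: 2
  if soft if: 2
  quiet hour hour: 2
4 duplicate windows → 35 − 4 = 31 distinct.

31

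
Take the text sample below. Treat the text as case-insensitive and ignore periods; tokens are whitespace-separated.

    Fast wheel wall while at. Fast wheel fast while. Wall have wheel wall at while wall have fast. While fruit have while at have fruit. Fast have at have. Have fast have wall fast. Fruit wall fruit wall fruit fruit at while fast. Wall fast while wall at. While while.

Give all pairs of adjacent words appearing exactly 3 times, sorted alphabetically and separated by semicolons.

Bigram counts meeting the condition (exactly 3 times):
  at while: 3
  fast while: 3
  while wall: 3

at while; fast while; while wall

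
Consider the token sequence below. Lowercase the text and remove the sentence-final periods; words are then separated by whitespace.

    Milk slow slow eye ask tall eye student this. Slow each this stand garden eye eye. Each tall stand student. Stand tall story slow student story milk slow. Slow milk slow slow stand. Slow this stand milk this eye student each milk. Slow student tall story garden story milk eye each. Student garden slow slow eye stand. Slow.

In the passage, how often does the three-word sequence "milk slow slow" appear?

Scanning the 56 overlapping trigram windows for "milk slow slow":
  position 1–3: milk slow slow
  position 27–29: milk slow slow
  position 30–32: milk slow slow

3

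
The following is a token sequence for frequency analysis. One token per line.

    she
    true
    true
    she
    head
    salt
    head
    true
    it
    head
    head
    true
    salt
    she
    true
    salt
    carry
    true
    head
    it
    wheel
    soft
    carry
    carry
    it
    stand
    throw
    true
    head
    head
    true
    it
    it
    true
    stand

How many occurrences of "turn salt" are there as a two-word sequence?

Scanning the 34 overlapping bigram windows for "turn salt":
  (none found)

0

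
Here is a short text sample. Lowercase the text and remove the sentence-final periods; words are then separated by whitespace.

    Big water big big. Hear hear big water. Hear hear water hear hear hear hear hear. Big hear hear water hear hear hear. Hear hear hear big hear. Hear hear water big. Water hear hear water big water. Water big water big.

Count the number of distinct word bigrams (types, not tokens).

9

42 tokens → 41 bigram windows in total.
Repeated bigrams (each contributes count−1 duplicates):
  hear hear: 15
  big water: 5
  water big: 5
  hear water: 4
  water hear: 4
  big hear: 3
  hear big: 3
32 duplicate windows → 41 − 32 = 9 distinct.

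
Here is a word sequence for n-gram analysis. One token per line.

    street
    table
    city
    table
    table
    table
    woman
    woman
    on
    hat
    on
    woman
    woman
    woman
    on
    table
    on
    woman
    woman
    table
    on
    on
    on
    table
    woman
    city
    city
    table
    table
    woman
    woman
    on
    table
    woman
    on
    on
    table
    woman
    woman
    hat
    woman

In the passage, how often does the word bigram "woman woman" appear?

6

Scanning the 40 overlapping bigram windows for "woman woman":
  position 7–8: woman woman
  position 12–13: woman woman
  position 13–14: woman woman
  position 18–19: woman woman
  position 30–31: woman woman
  position 38–39: woman woman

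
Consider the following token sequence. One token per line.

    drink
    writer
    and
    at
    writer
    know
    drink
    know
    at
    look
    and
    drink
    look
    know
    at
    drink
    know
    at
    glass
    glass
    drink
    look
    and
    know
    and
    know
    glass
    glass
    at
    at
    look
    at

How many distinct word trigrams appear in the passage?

29

32 tokens → 30 trigram windows in total.
Repeated trigrams (each contributes count−1 duplicates):
  drink know at: 2
1 duplicate windows → 30 − 1 = 29 distinct.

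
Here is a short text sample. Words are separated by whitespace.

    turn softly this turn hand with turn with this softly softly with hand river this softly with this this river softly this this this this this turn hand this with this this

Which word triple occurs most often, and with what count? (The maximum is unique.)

Trigram frequencies (highest first):
  this this this: 3
  this turn hand: 2
  with this this: 2
  turn softly this: 1
  softly this turn: 1
  turn hand with: 1
  … (20 more, each ≤ 1)

"this this this", 3 times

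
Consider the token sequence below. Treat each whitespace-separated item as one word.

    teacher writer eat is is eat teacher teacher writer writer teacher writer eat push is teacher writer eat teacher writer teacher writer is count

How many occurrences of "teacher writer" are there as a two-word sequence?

6

Scanning the 23 overlapping bigram windows for "teacher writer":
  position 1–2: teacher writer
  position 8–9: teacher writer
  position 11–12: teacher writer
  position 16–17: teacher writer
  position 19–20: teacher writer
  position 21–22: teacher writer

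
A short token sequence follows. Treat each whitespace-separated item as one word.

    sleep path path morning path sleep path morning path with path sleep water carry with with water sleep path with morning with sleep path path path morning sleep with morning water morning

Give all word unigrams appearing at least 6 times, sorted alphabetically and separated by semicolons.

morning; path; sleep; with

Unigram counts meeting the condition (at least 6 times):
  morning: 6
  path: 10
  sleep: 6
  with: 6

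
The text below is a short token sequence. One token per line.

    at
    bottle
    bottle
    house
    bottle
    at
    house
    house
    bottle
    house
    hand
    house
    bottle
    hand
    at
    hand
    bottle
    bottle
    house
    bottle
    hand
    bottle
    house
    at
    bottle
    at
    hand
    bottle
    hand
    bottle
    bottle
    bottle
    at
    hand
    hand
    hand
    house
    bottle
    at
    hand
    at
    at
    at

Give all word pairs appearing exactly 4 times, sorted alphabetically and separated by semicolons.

at hand; bottle at; bottle bottle; bottle house; hand bottle

Bigram counts meeting the condition (exactly 4 times):
  at hand: 4
  bottle at: 4
  bottle bottle: 4
  bottle house: 4
  hand bottle: 4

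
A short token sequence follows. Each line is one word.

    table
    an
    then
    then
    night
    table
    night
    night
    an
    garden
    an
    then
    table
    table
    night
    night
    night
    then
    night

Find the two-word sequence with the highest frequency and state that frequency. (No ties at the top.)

"night night", 3 times

Bigram frequencies (highest first):
  night night: 3
  an then: 2
  then night: 2
  table night: 2
  table an: 1
  then then: 1
  … (7 more, each ≤ 1)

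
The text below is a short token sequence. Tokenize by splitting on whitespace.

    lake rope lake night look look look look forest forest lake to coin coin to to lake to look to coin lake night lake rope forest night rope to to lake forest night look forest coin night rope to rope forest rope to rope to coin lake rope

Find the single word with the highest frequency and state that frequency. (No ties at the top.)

"to", 10 times

Unigram frequencies (highest first):
  to: 10
  lake: 8
  rope: 8
  look: 6
  forest: 6
  night: 5
  … (1 more, each ≤ 5)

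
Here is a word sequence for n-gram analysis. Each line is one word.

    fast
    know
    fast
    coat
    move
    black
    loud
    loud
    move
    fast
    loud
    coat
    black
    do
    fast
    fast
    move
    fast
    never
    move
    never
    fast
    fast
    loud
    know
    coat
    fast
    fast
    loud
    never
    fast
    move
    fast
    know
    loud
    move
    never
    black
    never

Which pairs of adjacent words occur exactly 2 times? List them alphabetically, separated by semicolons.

fast know; fast move; loud move; move never; never fast

Bigram counts meeting the condition (exactly 2 times):
  fast know: 2
  fast move: 2
  loud move: 2
  move never: 2
  never fast: 2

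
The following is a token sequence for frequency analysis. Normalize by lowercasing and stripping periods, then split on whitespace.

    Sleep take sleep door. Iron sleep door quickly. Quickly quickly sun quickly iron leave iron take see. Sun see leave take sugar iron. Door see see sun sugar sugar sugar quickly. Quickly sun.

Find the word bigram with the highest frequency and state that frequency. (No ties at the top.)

Bigram frequencies (highest first):
  quickly quickly: 3
  sleep door: 2
  quickly sun: 2
  see sun: 2
  sugar sugar: 2
  sleep take: 1
  … (20 more, each ≤ 1)

"quickly quickly", 3 times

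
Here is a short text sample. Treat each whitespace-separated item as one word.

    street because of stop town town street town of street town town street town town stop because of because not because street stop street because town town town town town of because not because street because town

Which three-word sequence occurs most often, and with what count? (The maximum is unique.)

"town town town", 3 times

Trigram frequencies (highest first):
  town town town: 3
  town town street: 2
  town street town: 2
  street town town: 2
  of because not: 2
  because not because: 2
  … (20 more, each ≤ 2)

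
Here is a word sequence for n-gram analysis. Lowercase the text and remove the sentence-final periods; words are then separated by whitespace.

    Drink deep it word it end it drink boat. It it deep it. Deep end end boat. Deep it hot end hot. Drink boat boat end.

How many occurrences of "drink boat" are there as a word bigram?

Scanning the 25 overlapping bigram windows for "drink boat":
  position 8–9: drink boat
  position 23–24: drink boat

2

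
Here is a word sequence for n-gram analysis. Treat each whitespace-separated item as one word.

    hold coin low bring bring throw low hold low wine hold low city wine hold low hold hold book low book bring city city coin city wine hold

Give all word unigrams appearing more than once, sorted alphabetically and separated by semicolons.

Unigram counts meeting the condition (more than once):
  book: 2
  bring: 3
  city: 4
  coin: 2
  hold: 7
  low: 6
  wine: 3

book; bring; city; coin; hold; low; wine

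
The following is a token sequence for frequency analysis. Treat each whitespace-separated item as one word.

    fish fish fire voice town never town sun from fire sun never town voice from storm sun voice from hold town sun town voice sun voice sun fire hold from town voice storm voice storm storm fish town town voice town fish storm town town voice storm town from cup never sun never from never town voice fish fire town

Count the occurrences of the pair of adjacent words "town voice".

6

Scanning the 59 overlapping bigram windows for "town voice":
  position 13–14: town voice
  position 23–24: town voice
  position 31–32: town voice
  position 39–40: town voice
  position 45–46: town voice
  position 56–57: town voice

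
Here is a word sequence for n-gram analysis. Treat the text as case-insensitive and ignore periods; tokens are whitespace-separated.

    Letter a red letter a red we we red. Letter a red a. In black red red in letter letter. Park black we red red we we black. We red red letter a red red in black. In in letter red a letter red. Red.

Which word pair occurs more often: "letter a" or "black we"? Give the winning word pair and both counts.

"letter a": 4 occurrences
"black we": 2 occurrences

"letter a" (4 vs 2)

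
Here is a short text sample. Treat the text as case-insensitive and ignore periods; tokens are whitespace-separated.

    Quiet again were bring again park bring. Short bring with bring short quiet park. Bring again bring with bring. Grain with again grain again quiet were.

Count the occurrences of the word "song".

0

Scanning the 26 tokens for "song":
  (none found)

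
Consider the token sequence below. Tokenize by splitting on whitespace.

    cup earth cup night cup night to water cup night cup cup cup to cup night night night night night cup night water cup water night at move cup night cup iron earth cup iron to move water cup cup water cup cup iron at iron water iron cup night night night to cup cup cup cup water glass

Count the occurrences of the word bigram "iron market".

Scanning the 58 overlapping bigram windows for "iron market":
  (none found)

0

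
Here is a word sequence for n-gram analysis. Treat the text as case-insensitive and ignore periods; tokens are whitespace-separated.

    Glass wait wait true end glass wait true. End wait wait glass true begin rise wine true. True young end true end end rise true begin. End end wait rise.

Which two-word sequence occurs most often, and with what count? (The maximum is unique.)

Bigram frequencies (highest first):
  true end: 3
  glass wait: 2
  wait wait: 2
  wait true: 2
  end wait: 2
  true begin: 2
  … (15 more, each ≤ 2)

"true end", 3 times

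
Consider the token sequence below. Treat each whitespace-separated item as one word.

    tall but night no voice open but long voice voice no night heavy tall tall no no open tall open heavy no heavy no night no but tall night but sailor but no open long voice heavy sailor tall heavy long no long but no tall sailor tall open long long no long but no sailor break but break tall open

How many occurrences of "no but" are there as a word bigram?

1

Scanning the 60 overlapping bigram windows for "no but":
  position 26–27: no but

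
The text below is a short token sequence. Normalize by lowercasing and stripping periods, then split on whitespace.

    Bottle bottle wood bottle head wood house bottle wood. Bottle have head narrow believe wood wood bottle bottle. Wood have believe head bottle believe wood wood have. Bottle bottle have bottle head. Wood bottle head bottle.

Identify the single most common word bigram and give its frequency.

Bigram frequencies (highest first):
  wood bottle: 4
  bottle bottle: 3
  bottle wood: 3
  bottle head: 3
  head wood: 2
  bottle have: 2
  … (13 more, each ≤ 2)

"wood bottle", 4 times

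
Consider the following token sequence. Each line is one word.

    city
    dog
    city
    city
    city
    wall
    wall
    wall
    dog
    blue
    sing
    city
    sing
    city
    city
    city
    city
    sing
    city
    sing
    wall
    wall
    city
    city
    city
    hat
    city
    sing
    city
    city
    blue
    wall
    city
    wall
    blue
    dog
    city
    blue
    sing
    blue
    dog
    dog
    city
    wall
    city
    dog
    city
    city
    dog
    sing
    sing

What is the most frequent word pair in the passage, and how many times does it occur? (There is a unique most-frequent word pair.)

"city city", 9 times

Bigram frequencies (highest first):
  city city: 9
  dog city: 4
  sing city: 4
  city sing: 4
  city dog: 3
  city wall: 3
  … (16 more, each ≤ 3)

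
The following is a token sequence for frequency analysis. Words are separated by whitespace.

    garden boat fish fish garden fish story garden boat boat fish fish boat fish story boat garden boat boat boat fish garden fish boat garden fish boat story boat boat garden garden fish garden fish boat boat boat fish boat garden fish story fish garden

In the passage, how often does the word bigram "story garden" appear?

Scanning the 44 overlapping bigram windows for "story garden":
  position 7–8: story garden

1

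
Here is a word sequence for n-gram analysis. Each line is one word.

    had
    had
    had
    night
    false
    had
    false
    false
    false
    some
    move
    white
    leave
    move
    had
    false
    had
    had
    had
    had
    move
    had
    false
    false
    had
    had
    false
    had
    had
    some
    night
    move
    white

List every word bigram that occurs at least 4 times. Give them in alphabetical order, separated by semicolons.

false had; had false; had had

Bigram counts meeting the condition (at least 4 times):
  false had: 4
  had false: 4
  had had: 7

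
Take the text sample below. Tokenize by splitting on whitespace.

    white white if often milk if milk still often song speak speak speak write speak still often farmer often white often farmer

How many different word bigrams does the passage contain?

22 tokens → 21 bigram windows in total.
Repeated bigrams (each contributes count−1 duplicates):
  often farmer: 2
  speak speak: 2
  still often: 2
3 duplicate windows → 21 − 3 = 18 distinct.

18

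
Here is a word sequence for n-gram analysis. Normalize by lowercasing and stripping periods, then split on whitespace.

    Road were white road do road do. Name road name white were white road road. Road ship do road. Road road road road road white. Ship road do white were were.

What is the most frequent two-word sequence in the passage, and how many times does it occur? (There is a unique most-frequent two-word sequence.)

"road road", 7 times

Bigram frequencies (highest first):
  road road: 7
  road do: 3
  were white: 2
  white road: 2
  do road: 2
  white were: 2
  … (12 more, each ≤ 1)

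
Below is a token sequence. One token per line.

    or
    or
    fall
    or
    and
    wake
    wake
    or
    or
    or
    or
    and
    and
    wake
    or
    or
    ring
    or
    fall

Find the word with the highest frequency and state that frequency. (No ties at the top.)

"or", 10 times

Unigram frequencies (highest first):
  or: 10
  and: 3
  wake: 3
  fall: 2
  ring: 1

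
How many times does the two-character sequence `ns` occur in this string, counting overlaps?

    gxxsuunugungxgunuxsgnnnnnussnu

Sliding a length-2 window over the 30 characters (29 positions):
  (no match at any position)

0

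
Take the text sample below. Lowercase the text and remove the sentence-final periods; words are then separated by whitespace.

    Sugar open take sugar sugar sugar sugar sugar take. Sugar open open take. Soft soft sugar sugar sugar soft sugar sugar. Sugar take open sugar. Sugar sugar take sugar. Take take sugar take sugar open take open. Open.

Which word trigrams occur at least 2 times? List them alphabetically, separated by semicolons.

soft sugar sugar; sugar open take; sugar sugar sugar; sugar sugar take; sugar take sugar; take sugar open; take sugar take

Trigram counts meeting the condition (at least 2 times):
  soft sugar sugar: 2
  sugar open take: 2
  sugar sugar sugar: 6
  sugar sugar take: 3
  sugar take sugar: 3
  take sugar open: 2
  take sugar take: 2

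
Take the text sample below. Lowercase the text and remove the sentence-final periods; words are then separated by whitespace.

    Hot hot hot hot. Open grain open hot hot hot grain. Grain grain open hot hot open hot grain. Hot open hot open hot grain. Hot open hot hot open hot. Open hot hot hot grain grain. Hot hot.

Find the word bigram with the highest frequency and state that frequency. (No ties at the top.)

Bigram frequencies (highest first):
  hot hot: 10
  open hot: 8
  hot open: 7
  hot grain: 4
  grain grain: 3
  grain hot: 3
  … (2 more, each ≤ 2)

"hot hot", 10 times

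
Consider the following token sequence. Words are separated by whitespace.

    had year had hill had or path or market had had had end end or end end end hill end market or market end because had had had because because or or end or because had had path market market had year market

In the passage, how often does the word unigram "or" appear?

Scanning the 43 tokens for "or":
  position 6: or
  position 8: or
  position 15: or
  position 22: or
  position 31: or
  position 32: or
  position 34: or

7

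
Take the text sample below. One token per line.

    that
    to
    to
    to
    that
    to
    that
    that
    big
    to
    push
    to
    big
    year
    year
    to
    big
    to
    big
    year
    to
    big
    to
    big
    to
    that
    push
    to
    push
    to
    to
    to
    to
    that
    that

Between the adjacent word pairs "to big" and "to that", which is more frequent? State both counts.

"to big" (5 vs 4)

"to big": 5 occurrences
"to that": 4 occurrences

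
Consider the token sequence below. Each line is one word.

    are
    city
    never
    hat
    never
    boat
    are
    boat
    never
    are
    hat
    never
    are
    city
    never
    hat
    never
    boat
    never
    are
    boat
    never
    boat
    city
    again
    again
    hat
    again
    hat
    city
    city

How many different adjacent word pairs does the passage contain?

17

31 tokens → 30 bigram windows in total.
Repeated bigrams (each contributes count−1 duplicates):
  boat never: 3
  hat never: 3
  never are: 3
  never boat: 3
  again hat: 2
  are boat: 2
  are city: 2
  city never: 2
  … (1 more repeated)
13 duplicate windows → 30 − 13 = 17 distinct.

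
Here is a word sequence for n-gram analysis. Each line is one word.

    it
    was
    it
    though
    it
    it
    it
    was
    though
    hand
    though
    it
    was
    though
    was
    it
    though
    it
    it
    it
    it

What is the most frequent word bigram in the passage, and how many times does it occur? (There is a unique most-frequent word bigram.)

Bigram frequencies (highest first):
  it it: 5
  it was: 3
  though it: 3
  was it: 2
  it though: 2
  was though: 2
  … (3 more, each ≤ 1)

"it it", 5 times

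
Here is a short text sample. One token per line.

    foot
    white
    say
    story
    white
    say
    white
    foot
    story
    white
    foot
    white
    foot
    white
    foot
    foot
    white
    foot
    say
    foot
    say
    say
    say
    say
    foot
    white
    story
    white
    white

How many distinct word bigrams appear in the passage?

29 tokens → 28 bigram windows in total.
Repeated bigrams (each contributes count−1 duplicates):
  foot white: 5
  white foot: 5
  say say: 3
  story white: 3
  foot say: 2
  say foot: 2
  white say: 2
15 duplicate windows → 28 − 15 = 13 distinct.

13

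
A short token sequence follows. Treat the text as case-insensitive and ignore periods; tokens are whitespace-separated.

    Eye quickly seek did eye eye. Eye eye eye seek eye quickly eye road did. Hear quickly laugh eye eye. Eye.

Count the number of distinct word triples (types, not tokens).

16

21 tokens → 19 trigram windows in total.
Repeated trigrams (each contributes count−1 duplicates):
  eye eye eye: 4
3 duplicate windows → 19 − 3 = 16 distinct.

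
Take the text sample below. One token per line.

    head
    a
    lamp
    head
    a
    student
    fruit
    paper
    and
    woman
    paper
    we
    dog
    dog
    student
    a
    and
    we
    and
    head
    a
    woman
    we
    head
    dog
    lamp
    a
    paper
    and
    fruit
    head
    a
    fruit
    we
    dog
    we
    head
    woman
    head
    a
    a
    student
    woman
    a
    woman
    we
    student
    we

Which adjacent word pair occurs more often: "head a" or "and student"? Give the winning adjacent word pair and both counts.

"head a" (5 vs 0)

"head a": 5 occurrences
"and student": 0 occurrences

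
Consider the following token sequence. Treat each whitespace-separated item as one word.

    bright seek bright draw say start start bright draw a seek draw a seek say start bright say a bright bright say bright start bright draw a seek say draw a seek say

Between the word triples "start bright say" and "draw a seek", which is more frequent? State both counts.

"draw a seek" (4 vs 1)

"start bright say": 1 occurrence
"draw a seek": 4 occurrences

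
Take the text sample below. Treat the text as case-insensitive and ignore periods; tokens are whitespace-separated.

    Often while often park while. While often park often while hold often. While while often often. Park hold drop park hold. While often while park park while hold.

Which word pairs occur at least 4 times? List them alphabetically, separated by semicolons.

Bigram counts meeting the condition (at least 4 times):
  often while: 4
  while often: 4

often while; while often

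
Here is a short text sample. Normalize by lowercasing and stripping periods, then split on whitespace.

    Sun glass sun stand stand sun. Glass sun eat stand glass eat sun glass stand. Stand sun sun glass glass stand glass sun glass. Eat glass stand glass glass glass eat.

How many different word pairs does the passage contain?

31 tokens → 30 bigram windows in total.
Repeated bigrams (each contributes count−1 duplicates):
  sun glass: 5
  glass eat: 3
  glass glass: 3
  glass stand: 3
  glass sun: 3
  stand glass: 3
  stand stand: 2
  stand sun: 2
16 duplicate windows → 30 − 16 = 14 distinct.

14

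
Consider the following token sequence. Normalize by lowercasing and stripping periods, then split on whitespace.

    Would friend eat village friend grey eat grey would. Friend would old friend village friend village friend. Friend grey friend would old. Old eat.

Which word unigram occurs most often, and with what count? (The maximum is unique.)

"friend", 8 times

Unigram frequencies (highest first):
  friend: 8
  would: 4
  eat: 3
  village: 3
  grey: 3
  old: 3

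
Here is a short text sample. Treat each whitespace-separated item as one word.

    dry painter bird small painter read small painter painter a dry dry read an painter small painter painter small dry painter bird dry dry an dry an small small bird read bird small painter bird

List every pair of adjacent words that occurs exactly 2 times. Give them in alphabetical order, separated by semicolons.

Bigram counts meeting the condition (exactly 2 times):
  bird small: 2
  dry an: 2
  dry dry: 2
  dry painter: 2
  painter painter: 2
  painter small: 2

bird small; dry an; dry dry; dry painter; painter painter; painter small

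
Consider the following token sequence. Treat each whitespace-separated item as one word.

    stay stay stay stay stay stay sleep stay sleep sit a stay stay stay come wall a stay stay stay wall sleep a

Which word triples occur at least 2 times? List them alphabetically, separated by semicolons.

a stay stay; stay stay stay

Trigram counts meeting the condition (at least 2 times):
  a stay stay: 2
  stay stay stay: 6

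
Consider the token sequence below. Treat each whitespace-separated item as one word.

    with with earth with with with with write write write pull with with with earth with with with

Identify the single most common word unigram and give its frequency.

"with", 12 times

Unigram frequencies (highest first):
  with: 12
  write: 3
  earth: 2
  pull: 1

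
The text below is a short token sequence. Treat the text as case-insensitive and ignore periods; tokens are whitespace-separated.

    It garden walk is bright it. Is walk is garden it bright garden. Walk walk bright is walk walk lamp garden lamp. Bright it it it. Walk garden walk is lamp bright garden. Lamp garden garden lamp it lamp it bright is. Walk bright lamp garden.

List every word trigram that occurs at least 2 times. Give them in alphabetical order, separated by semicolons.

Trigram counts meeting the condition (at least 2 times):
  bright is walk: 2
  garden walk is: 2

bright is walk; garden walk is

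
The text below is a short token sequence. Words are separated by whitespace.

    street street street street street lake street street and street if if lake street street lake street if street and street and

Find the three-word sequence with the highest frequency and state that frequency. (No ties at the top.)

Trigram frequencies (highest first):
  street street street: 3
  street street lake: 2
  street lake street: 2
  lake street street: 2
  street and street: 2
  street street and: 1
  … (8 more, each ≤ 1)

"street street street", 3 times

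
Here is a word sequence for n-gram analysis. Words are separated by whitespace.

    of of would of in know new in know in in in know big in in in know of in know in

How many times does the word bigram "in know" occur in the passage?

Scanning the 21 overlapping bigram windows for "in know":
  position 5–6: in know
  position 8–9: in know
  position 12–13: in know
  position 17–18: in know
  position 20–21: in know

5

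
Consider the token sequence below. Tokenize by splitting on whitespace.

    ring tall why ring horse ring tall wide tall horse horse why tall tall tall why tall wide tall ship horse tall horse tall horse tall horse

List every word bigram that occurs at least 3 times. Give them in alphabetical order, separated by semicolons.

horse tall; tall horse

Bigram counts meeting the condition (at least 3 times):
  horse tall: 3
  tall horse: 4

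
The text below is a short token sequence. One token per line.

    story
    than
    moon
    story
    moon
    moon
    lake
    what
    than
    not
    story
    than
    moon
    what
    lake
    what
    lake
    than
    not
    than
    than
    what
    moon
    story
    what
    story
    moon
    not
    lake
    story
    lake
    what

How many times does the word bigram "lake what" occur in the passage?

Scanning the 31 overlapping bigram windows for "lake what":
  position 7–8: lake what
  position 15–16: lake what
  position 31–32: lake what

3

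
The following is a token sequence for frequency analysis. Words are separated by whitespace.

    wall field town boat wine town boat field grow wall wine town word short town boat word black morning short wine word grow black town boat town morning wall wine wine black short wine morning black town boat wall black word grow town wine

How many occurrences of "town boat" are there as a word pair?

Scanning the 43 overlapping bigram windows for "town boat":
  position 3–4: town boat
  position 6–7: town boat
  position 15–16: town boat
  position 25–26: town boat
  position 37–38: town boat

5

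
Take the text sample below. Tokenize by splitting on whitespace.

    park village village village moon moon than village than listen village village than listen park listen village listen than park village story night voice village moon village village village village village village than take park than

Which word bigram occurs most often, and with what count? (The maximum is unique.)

"village village", 8 times

Bigram frequencies (highest first):
  village village: 8
  village than: 3
  park village: 2
  village moon: 2
  than listen: 2
  listen village: 2
  … (16 more, each ≤ 1)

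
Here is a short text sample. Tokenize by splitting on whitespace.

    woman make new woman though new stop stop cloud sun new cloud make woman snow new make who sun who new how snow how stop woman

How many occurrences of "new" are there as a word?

Scanning the 26 tokens for "new":
  position 3: new
  position 6: new
  position 11: new
  position 16: new
  position 21: new

5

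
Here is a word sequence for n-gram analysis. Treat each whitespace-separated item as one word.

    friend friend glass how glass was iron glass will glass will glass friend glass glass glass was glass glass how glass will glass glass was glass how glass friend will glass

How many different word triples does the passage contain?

31 tokens → 29 trigram windows in total.
Repeated trigrams (each contributes count−1 duplicates):
  glass how glass: 3
  glass will glass: 3
  glass glass was: 2
  glass was glass: 2
6 duplicate windows → 29 − 6 = 23 distinct.

23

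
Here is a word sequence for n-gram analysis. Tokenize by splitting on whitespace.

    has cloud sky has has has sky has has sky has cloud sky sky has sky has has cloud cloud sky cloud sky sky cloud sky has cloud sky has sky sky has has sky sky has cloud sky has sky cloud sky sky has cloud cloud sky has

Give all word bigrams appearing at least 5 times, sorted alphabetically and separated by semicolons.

cloud sky; has cloud; has has; has sky; sky has; sky sky

Bigram counts meeting the condition (at least 5 times):
  cloud sky: 9
  has cloud: 6
  has has: 5
  has sky: 6
  sky has: 12
  sky sky: 5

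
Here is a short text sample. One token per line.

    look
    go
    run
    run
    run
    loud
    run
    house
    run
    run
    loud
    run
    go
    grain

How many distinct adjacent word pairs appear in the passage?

9

14 tokens → 13 bigram windows in total.
Repeated bigrams (each contributes count−1 duplicates):
  run run: 3
  loud run: 2
  run loud: 2
4 duplicate windows → 13 − 4 = 9 distinct.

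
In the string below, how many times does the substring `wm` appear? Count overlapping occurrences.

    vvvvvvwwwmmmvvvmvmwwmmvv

Sliding a length-2 window over the 24 characters (23 positions):
  position 9–10: wm
  position 20–21: wm

2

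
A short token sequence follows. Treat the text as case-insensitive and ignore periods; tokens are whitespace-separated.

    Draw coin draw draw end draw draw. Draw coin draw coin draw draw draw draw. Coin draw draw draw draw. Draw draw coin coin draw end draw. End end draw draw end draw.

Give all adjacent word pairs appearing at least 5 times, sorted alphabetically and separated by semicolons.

Bigram counts meeting the condition (at least 5 times):
  coin draw: 5
  draw coin: 5
  draw draw: 12

coin draw; draw coin; draw draw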